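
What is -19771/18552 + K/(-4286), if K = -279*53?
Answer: 94794959/39756936 ≈ 2.3844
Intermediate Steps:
K = -14787
-19771/18552 + K/(-4286) = -19771/18552 - 14787/(-4286) = -19771*1/18552 - 14787*(-1/4286) = -19771/18552 + 14787/4286 = 94794959/39756936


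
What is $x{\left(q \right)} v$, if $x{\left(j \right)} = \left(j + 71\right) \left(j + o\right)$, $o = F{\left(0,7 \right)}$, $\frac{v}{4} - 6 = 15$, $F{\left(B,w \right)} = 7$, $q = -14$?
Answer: $-33516$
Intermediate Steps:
$v = 84$ ($v = 24 + 4 \cdot 15 = 24 + 60 = 84$)
$o = 7$
$x{\left(j \right)} = \left(7 + j\right) \left(71 + j\right)$ ($x{\left(j \right)} = \left(j + 71\right) \left(j + 7\right) = \left(71 + j\right) \left(7 + j\right) = \left(7 + j\right) \left(71 + j\right)$)
$x{\left(q \right)} v = \left(497 + \left(-14\right)^{2} + 78 \left(-14\right)\right) 84 = \left(497 + 196 - 1092\right) 84 = \left(-399\right) 84 = -33516$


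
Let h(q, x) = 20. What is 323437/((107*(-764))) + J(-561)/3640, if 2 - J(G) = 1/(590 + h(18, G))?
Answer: -179514965997/45378314800 ≈ -3.9560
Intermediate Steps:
J(G) = 1219/610 (J(G) = 2 - 1/(590 + 20) = 2 - 1/610 = 1219/610)
323437/((107*(-764))) + J(-561)/3640 = 323437/((107*(-764))) + (1219/610)/3640 = 323437/(-81748) + (1219/610)*(1/3640) = 323437*(-1/81748) + 1219/2220400 = -323437/81748 + 1219/2220400 = -179514965997/45378314800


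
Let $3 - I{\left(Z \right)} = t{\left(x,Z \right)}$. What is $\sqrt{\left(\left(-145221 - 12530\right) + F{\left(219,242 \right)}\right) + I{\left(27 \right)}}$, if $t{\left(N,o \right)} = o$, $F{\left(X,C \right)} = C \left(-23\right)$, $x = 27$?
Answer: $3 i \sqrt{18149} \approx 404.15 i$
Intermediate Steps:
$F{\left(X,C \right)} = - 23 C$
$I{\left(Z \right)} = 3 - Z$
$\sqrt{\left(\left(-145221 - 12530\right) + F{\left(219,242 \right)}\right) + I{\left(27 \right)}} = \sqrt{\left(\left(-145221 - 12530\right) - 5566\right) + \left(3 - 27\right)} = \sqrt{\left(-157751 - 5566\right) + \left(3 - 27\right)} = \sqrt{-163317 - 24} = \sqrt{-163341} = 3 i \sqrt{18149}$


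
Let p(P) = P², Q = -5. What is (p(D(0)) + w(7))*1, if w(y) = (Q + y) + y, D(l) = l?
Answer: 9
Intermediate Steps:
w(y) = -5 + 2*y (w(y) = (-5 + y) + y = -5 + 2*y)
(p(D(0)) + w(7))*1 = (0² + (-5 + 2*7))*1 = (0 + (-5 + 14))*1 = (0 + 9)*1 = 9*1 = 9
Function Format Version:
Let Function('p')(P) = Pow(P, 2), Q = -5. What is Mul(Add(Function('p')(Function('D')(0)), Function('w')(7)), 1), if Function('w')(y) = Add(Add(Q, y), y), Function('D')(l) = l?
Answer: 9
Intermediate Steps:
Function('w')(y) = Add(-5, Mul(2, y)) (Function('w')(y) = Add(Add(-5, y), y) = Add(-5, Mul(2, y)))
Mul(Add(Function('p')(Function('D')(0)), Function('w')(7)), 1) = Mul(Add(Pow(0, 2), Add(-5, Mul(2, 7))), 1) = Mul(Add(0, Add(-5, 14)), 1) = Mul(Add(0, 9), 1) = Mul(9, 1) = 9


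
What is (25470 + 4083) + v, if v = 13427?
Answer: 42980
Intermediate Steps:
(25470 + 4083) + v = (25470 + 4083) + 13427 = 29553 + 13427 = 42980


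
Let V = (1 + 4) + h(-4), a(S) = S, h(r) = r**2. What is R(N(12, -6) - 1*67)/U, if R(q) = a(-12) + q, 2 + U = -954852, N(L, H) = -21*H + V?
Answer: -34/477427 ≈ -7.1215e-5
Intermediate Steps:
V = 21 (V = (1 + 4) + (-4)**2 = 5 + 16 = 21)
N(L, H) = 21 - 21*H (N(L, H) = -21*H + 21 = 21 - 21*H)
U = -954854 (U = -2 - 954852 = -954854)
R(q) = -12 + q
R(N(12, -6) - 1*67)/U = (-12 + ((21 - 21*(-6)) - 1*67))/(-954854) = (-12 + ((21 + 126) - 67))*(-1/954854) = (-12 + (147 - 67))*(-1/954854) = (-12 + 80)*(-1/954854) = 68*(-1/954854) = -34/477427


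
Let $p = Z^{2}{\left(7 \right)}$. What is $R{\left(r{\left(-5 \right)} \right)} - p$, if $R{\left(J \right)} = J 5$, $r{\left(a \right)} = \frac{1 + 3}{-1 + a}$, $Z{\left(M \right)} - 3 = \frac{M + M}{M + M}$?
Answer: $- \frac{58}{3} \approx -19.333$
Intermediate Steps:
$Z{\left(M \right)} = 4$ ($Z{\left(M \right)} = 3 + \frac{M + M}{M + M} = 3 + \frac{2 M}{2 M} = 3 + 2 M \frac{1}{2 M} = 3 + 1 = 4$)
$r{\left(a \right)} = \frac{4}{-1 + a}$
$p = 16$ ($p = 4^{2} = 16$)
$R{\left(J \right)} = 5 J$
$R{\left(r{\left(-5 \right)} \right)} - p = 5 \frac{4}{-1 - 5} - 16 = 5 \frac{4}{-6} - 16 = 5 \cdot 4 \left(- \frac{1}{6}\right) - 16 = 5 \left(- \frac{2}{3}\right) - 16 = - \frac{10}{3} - 16 = - \frac{58}{3}$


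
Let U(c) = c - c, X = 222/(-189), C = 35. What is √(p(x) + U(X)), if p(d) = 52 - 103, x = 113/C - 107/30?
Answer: I*√51 ≈ 7.1414*I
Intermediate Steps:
X = -74/63 (X = 222*(-1/189) = -74/63 ≈ -1.1746)
U(c) = 0
x = -71/210 (x = 113/35 - 107/30 = -71/210 ≈ -0.33810)
p(d) = -51
√(p(x) + U(X)) = √(-51 + 0) = √(-51) = I*√51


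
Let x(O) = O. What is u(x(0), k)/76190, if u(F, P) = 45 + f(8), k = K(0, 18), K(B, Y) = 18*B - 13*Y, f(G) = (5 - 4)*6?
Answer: 51/76190 ≈ 0.00066938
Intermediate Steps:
f(G) = 6 (f(G) = 1*6 = 6)
K(B, Y) = -13*Y + 18*B
k = -234 (k = -13*18 + 18*0 = -234 + 0 = -234)
u(F, P) = 51 (u(F, P) = 45 + 6 = 51)
u(x(0), k)/76190 = 51/76190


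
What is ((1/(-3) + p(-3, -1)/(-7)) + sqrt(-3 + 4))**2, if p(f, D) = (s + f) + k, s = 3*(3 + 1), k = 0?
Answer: 169/441 ≈ 0.38322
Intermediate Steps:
s = 12 (s = 3*4 = 12)
p(f, D) = 12 + f (p(f, D) = (12 + f) + 0 = 12 + f)
((1/(-3) + p(-3, -1)/(-7)) + sqrt(-3 + 4))**2 = ((1/(-3) + (12 - 3)/(-7)) + sqrt(-3 + 4))**2 = ((1*(-1/3) + 9*(-1/7)) + sqrt(1))**2 = ((-1/3 - 9/7) + 1)**2 = (-34/21 + 1)**2 = (-13/21)**2 = 169/441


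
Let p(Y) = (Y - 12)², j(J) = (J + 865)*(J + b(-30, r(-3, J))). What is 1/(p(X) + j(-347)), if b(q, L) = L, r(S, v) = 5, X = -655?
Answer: 1/267733 ≈ 3.7351e-6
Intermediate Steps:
j(J) = (5 + J)*(865 + J) (j(J) = (J + 865)*(J + 5) = (865 + J)*(5 + J) = (5 + J)*(865 + J))
p(Y) = (-12 + Y)²
1/(p(X) + j(-347)) = 1/((-12 - 655)² + (4325 + (-347)² + 870*(-347))) = 1/((-667)² + (4325 + 120409 - 301890)) = 1/(444889 - 177156) = 1/267733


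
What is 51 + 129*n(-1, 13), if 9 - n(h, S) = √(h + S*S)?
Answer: 1212 - 258*√42 ≈ -460.03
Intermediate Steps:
n(h, S) = 9 - √(h + S²) (n(h, S) = 9 - √(h + S*S) = 9 - √(h + S²))
51 + 129*n(-1, 13) = 51 + 129*(9 - √(-1 + 13²)) = 51 + 129*(9 - √(-1 + 169)) = 51 + 129*(9 - √168) = 51 + 129*(9 - 2*√42) = 51 + (1161 - 258*√42) = 1212 - 258*√42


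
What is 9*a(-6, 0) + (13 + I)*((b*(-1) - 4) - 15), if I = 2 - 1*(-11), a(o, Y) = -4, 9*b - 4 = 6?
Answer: -5030/9 ≈ -558.89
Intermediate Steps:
b = 10/9 (b = 4/9 + (⅑)*6 = 4/9 + ⅔ = 10/9 ≈ 1.1111)
I = 13 (I = 2 + 11 = 13)
9*a(-6, 0) + (13 + I)*((b*(-1) - 4) - 15) = 9*(-4) + (13 + 13)*(((10/9)*(-1) - 4) - 15) = -36 + 26*((-10/9 - 4) - 15) = -36 + 26*(-46/9 - 15) = -36 + 26*(-181/9) = -36 - 4706/9 = -5030/9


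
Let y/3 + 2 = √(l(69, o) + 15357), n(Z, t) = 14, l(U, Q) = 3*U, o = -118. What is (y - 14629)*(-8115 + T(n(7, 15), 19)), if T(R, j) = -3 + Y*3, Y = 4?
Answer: 118631310 - 48636*√3891 ≈ 1.1560e+8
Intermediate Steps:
T(R, j) = 9 (T(R, j) = -3 + 4*3 = -3 + 12 = 9)
y = -6 + 6*√3891 (y = -6 + 3*√(3*69 + 15357) = -6 + 3*√(207 + 15357) = -6 + 3*√15564 = -6 + 3*(2*√3891) = -6 + 6*√3891 ≈ 368.27)
(y - 14629)*(-8115 + T(n(7, 15), 19)) = ((-6 + 6*√3891) - 14629)*(-8115 + 9) = (-14635 + 6*√3891)*(-8106) = 118631310 - 48636*√3891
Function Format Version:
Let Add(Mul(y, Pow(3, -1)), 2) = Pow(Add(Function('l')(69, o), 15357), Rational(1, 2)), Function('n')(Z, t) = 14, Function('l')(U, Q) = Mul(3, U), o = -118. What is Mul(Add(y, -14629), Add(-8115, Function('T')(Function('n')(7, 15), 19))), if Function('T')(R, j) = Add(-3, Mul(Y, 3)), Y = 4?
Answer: Add(118631310, Mul(-48636, Pow(3891, Rational(1, 2)))) ≈ 1.1560e+8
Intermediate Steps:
Function('T')(R, j) = 9 (Function('T')(R, j) = Add(-3, Mul(4, 3)) = Add(-3, 12) = 9)
y = Add(-6, Mul(6, Pow(3891, Rational(1, 2)))) (y = Add(-6, Mul(3, Pow(Add(Mul(3, 69), 15357), Rational(1, 2)))) = Add(-6, Mul(3, Pow(Add(207, 15357), Rational(1, 2)))) = Add(-6, Mul(3, Pow(15564, Rational(1, 2)))) = Add(-6, Mul(3, Mul(2, Pow(3891, Rational(1, 2))))) = Add(-6, Mul(6, Pow(3891, Rational(1, 2)))) ≈ 368.27)
Mul(Add(y, -14629), Add(-8115, Function('T')(Function('n')(7, 15), 19))) = Mul(Add(Add(-6, Mul(6, Pow(3891, Rational(1, 2)))), -14629), Add(-8115, 9)) = Mul(Add(-14635, Mul(6, Pow(3891, Rational(1, 2)))), -8106) = Add(118631310, Mul(-48636, Pow(3891, Rational(1, 2))))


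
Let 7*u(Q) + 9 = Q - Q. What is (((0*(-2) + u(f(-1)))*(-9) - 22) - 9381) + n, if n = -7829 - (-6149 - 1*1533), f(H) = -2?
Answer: -66769/7 ≈ -9538.4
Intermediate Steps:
u(Q) = -9/7 (u(Q) = -9/7 + (Q - Q)/7 = -9/7 + (1/7)*0 = -9/7 + 0 = -9/7)
n = -147 (n = -7829 - (-6149 - 1533) = -7829 - 1*(-7682) = -7829 + 7682 = -147)
(((0*(-2) + u(f(-1)))*(-9) - 22) - 9381) + n = (((0*(-2) - 9/7)*(-9) - 22) - 9381) - 147 = (((0 - 9/7)*(-9) - 22) - 9381) - 147 = ((-9/7*(-9) - 22) - 9381) - 147 = ((81/7 - 22) - 9381) - 147 = (-73/7 - 9381) - 147 = -65740/7 - 147 = -66769/7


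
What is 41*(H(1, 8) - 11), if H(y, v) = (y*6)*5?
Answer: 779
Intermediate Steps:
H(y, v) = 30*y (H(y, v) = (6*y)*5 = 30*y)
41*(H(1, 8) - 11) = 41*(30*1 - 11) = 41*(30 - 11) = 41*19 = 779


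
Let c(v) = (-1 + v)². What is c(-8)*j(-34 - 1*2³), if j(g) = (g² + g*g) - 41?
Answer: 282447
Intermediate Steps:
j(g) = -41 + 2*g² (j(g) = (g² + g²) - 41 = 2*g² - 41 = -41 + 2*g²)
c(-8)*j(-34 - 1*2³) = (-1 - 8)²*(-41 + 2*(-34 - 1*2³)²) = (-9)²*(-41 + 2*(-34 - 1*8)²) = 81*(-41 + 2*(-34 - 8)²) = 81*(-41 + 2*(-42)²) = 81*(-41 + 2*1764) = 81*(-41 + 3528) = 81*3487 = 282447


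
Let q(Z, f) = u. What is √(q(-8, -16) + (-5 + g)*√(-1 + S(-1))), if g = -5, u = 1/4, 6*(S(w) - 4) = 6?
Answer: I*√79/2 ≈ 4.4441*I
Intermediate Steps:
S(w) = 5 (S(w) = 4 + (⅙)*6 = 4 + 1 = 5)
u = ¼ ≈ 0.25000
q(Z, f) = ¼
√(q(-8, -16) + (-5 + g)*√(-1 + S(-1))) = √(¼ + (-5 - 5)*√(-1 + 5)) = √(¼ - 10*√4) = √(¼ - 10*2) = √(¼ - 20) = √(-79/4) = I*√79/2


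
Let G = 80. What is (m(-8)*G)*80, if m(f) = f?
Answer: -51200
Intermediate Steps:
(m(-8)*G)*80 = -8*80*80 = -640*80 = -51200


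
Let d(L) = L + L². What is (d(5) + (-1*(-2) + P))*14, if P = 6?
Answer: 532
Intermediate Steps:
(d(5) + (-1*(-2) + P))*14 = (5*(1 + 5) + (-1*(-2) + 6))*14 = (5*6 + (2 + 6))*14 = (30 + 8)*14 = 38*14 = 532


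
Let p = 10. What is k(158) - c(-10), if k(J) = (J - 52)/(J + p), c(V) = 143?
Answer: -11959/84 ≈ -142.37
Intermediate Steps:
k(J) = (-52 + J)/(10 + J) (k(J) = (J - 52)/(J + 10) = (-52 + J)/(10 + J))
k(158) - c(-10) = (-52 + 158)/(10 + 158) - 1*143 = 106/168 - 143 = (1/168)*106 - 143 = 53/84 - 143 = -11959/84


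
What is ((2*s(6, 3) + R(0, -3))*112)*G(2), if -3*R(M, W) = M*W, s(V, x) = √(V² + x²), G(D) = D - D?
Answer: 0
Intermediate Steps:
G(D) = 0
R(M, W) = -M*W/3
((2*s(6, 3) + R(0, -3))*112)*G(2) = ((2*√(6² + 3²) - ⅓*0*(-3))*112)*0 = ((2*√(36 + 9) + 0)*112)*0 = ((2*√45 + 0)*112)*0 = ((2*(3*√5) + 0)*112)*0 = ((6*√5 + 0)*112)*0 = ((6*√5)*112)*0 = (672*√5)*0 = 0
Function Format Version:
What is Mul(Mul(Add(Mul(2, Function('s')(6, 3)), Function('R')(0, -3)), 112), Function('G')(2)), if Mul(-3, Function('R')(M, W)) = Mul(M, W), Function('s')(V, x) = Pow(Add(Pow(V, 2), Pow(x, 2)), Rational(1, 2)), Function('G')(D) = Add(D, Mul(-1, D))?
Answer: 0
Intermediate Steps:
Function('G')(D) = 0
Function('R')(M, W) = Mul(Rational(-1, 3), M, W) (Function('R')(M, W) = Mul(Rational(-1, 3), Mul(M, W)) = Mul(Rational(-1, 3), M, W))
Mul(Mul(Add(Mul(2, Function('s')(6, 3)), Function('R')(0, -3)), 112), Function('G')(2)) = Mul(Mul(Add(Mul(2, Pow(Add(Pow(6, 2), Pow(3, 2)), Rational(1, 2))), Mul(Rational(-1, 3), 0, -3)), 112), 0) = Mul(Mul(Add(Mul(2, Pow(Add(36, 9), Rational(1, 2))), 0), 112), 0) = Mul(Mul(Add(Mul(2, Pow(45, Rational(1, 2))), 0), 112), 0) = Mul(Mul(Add(Mul(2, Mul(3, Pow(5, Rational(1, 2)))), 0), 112), 0) = Mul(Mul(Add(Mul(6, Pow(5, Rational(1, 2))), 0), 112), 0) = Mul(Mul(Mul(6, Pow(5, Rational(1, 2))), 112), 0) = Mul(Mul(672, Pow(5, Rational(1, 2))), 0) = 0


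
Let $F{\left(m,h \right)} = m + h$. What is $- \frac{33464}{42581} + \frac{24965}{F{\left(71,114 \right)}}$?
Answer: $\frac{211368765}{1575497} \approx 134.16$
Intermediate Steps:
$F{\left(m,h \right)} = h + m$
$- \frac{33464}{42581} + \frac{24965}{F{\left(71,114 \right)}} = - \frac{33464}{42581} + \frac{24965}{114 + 71} = \left(-33464\right) \frac{1}{42581} + \frac{24965}{185} = - \frac{33464}{42581} + 24965 \cdot \frac{1}{185} = - \frac{33464}{42581} + \frac{4993}{37} = \frac{211368765}{1575497}$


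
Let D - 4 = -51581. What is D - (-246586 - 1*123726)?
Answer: 318735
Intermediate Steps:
D = -51577 (D = 4 - 51581 = -51577)
D - (-246586 - 1*123726) = -51577 - (-246586 - 1*123726) = -51577 - (-246586 - 123726) = -51577 - 1*(-370312) = -51577 + 370312 = 318735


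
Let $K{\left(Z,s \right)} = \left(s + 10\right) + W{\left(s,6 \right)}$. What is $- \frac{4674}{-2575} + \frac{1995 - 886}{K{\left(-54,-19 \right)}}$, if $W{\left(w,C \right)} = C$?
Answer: $- \frac{2841653}{7725} \approx -367.85$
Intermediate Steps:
$K{\left(Z,s \right)} = 16 + s$ ($K{\left(Z,s \right)} = \left(s + 10\right) + 6 = \left(10 + s\right) + 6 = 16 + s$)
$- \frac{4674}{-2575} + \frac{1995 - 886}{K{\left(-54,-19 \right)}} = - \frac{4674}{-2575} + \frac{1995 - 886}{16 - 19} = \left(-4674\right) \left(- \frac{1}{2575}\right) + \frac{1995 - 886}{-3} = \frac{4674}{2575} + 1109 \left(- \frac{1}{3}\right) = \frac{4674}{2575} - \frac{1109}{3} = - \frac{2841653}{7725}$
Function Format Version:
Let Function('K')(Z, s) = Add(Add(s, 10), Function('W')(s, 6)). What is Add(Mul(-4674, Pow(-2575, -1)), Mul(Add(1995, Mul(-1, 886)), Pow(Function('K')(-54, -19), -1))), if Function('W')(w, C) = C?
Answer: Rational(-2841653, 7725) ≈ -367.85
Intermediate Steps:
Function('K')(Z, s) = Add(16, s) (Function('K')(Z, s) = Add(Add(s, 10), 6) = Add(Add(10, s), 6) = Add(16, s))
Add(Mul(-4674, Pow(-2575, -1)), Mul(Add(1995, Mul(-1, 886)), Pow(Function('K')(-54, -19), -1))) = Add(Mul(-4674, Pow(-2575, -1)), Mul(Add(1995, Mul(-1, 886)), Pow(Add(16, -19), -1))) = Add(Mul(-4674, Rational(-1, 2575)), Mul(Add(1995, -886), Pow(-3, -1))) = Add(Rational(4674, 2575), Mul(1109, Rational(-1, 3))) = Add(Rational(4674, 2575), Rational(-1109, 3)) = Rational(-2841653, 7725)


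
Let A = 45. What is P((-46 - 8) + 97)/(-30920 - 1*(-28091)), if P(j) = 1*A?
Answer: -15/943 ≈ -0.015907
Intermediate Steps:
P(j) = 45 (P(j) = 1*45 = 45)
P((-46 - 8) + 97)/(-30920 - 1*(-28091)) = 45/(-30920 - 1*(-28091)) = 45/(-30920 + 28091) = 45/(-2829) = 45*(-1/2829) = -15/943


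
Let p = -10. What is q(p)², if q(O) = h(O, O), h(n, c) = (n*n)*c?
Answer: 1000000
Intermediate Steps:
h(n, c) = c*n² (h(n, c) = n²*c = c*n²)
q(O) = O³ (q(O) = O*O² = O³)
q(p)² = ((-10)³)² = (-1000)² = 1000000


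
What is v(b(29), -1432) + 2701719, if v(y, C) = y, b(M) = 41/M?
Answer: 78349892/29 ≈ 2.7017e+6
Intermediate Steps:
v(b(29), -1432) + 2701719 = 41/29 + 2701719 = 78349892/29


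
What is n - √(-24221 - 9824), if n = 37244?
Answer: 37244 - I*√34045 ≈ 37244.0 - 184.51*I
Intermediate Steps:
n - √(-24221 - 9824) = 37244 - √(-24221 - 9824) = 37244 - √(-34045) = 37244 - I*√34045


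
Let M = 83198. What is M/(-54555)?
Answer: -83198/54555 ≈ -1.5250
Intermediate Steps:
M/(-54555) = 83198/(-54555) = 83198*(-1/54555) = -83198/54555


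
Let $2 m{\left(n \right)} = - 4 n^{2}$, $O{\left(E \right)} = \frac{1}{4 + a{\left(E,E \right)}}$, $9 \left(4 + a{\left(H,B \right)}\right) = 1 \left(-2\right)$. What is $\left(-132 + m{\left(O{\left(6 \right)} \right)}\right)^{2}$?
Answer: $\frac{119025}{4} \approx 29756.0$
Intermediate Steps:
$a{\left(H,B \right)} = - \frac{38}{9}$ ($a{\left(H,B \right)} = -4 + \frac{1 \left(-2\right)}{9} = -4 + \frac{1}{9} \left(-2\right) = -4 - \frac{2}{9} = - \frac{38}{9}$)
$O{\left(E \right)} = - \frac{9}{2}$ ($O{\left(E \right)} = \frac{1}{4 - \frac{38}{9}} = \frac{1}{- \frac{2}{9}} = - \frac{9}{2}$)
$m{\left(n \right)} = - 2 n^{2}$ ($m{\left(n \right)} = \frac{\left(-4\right) n^{2}}{2} = - 2 n^{2}$)
$\left(-132 + m{\left(O{\left(6 \right)} \right)}\right)^{2} = \left(-132 - 2 \left(- \frac{9}{2}\right)^{2}\right)^{2} = \left(-132 - \frac{81}{2}\right)^{2} = \left(- \frac{345}{2}\right)^{2} = \frac{119025}{4}$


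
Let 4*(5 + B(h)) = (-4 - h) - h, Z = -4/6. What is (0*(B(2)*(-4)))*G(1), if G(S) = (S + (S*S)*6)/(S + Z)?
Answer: 0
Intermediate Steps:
Z = -⅔ (Z = -4*⅙ = -⅔ ≈ -0.66667)
B(h) = -6 - h/2 (B(h) = -5 + ((-4 - h) - h)/4 = -5 + (-4 - 2*h)/4 = -5 + (-1 - h/2) = -6 - h/2)
G(S) = (S + 6*S²)/(-⅔ + S) (G(S) = (S + (S*S)*6)/(S - ⅔) = (S + S²*6)/(-⅔ + S) = (S + 6*S²)/(-⅔ + S))
(0*(B(2)*(-4)))*G(1) = (0*((-6 - ½*2)*(-4)))*(3*1*(1 + 6*1)/(-2 + 3*1)) = (0*((-6 - 1)*(-4)))*(3*1*(1 + 6)/(-2 + 3)) = (0*(-7*(-4)))*(3*1*7/1) = (0*28)*(3*1*1*7) = 0*21 = 0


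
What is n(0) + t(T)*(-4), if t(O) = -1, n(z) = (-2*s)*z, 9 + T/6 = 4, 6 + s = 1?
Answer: 4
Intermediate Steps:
s = -5 (s = -6 + 1 = -5)
T = -30 (T = -54 + 6*4 = -54 + 24 = -30)
n(z) = 10*z (n(z) = (-2*(-5))*z = 10*z)
n(0) + t(T)*(-4) = 10*0 - 1*(-4) = 0 + 4 = 4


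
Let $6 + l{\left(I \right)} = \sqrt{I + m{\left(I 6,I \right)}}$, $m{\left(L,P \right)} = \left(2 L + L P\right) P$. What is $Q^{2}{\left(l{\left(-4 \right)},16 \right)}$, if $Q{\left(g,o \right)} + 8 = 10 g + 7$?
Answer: $\left(61 - 140 i\right)^{2} \approx -15879.0 - 17080.0 i$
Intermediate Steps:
$m{\left(L,P \right)} = P \left(2 L + L P\right)$
$l{\left(I \right)} = -6 + \sqrt{I + 6 I^{2} \left(2 + I\right)}$ ($l{\left(I \right)} = -6 + \sqrt{I + I 6 I \left(2 + I\right)} = -6 + \sqrt{I + 6 I I \left(2 + I\right)} = -6 + \sqrt{I + 6 I^{2} \left(2 + I\right)}$)
$Q{\left(g,o \right)} = -1 + 10 g$ ($Q{\left(g,o \right)} = -8 + \left(10 g + 7\right) = -8 + \left(7 + 10 g\right) = -1 + 10 g$)
$Q^{2}{\left(l{\left(-4 \right)},16 \right)} = \left(-1 + 10 \left(-6 + \sqrt{- 4 \left(1 + 6 \left(-4\right) \left(2 - 4\right)\right)}\right)\right)^{2} = \left(-1 + 10 \left(-6 + \sqrt{- 4 \left(1 + 6 \left(-4\right) \left(-2\right)\right)}\right)\right)^{2} = \left(-1 + 10 \left(-6 + \sqrt{- 4 \left(1 + 48\right)}\right)\right)^{2} = \left(-1 + 10 \left(-6 + \sqrt{\left(-4\right) 49}\right)\right)^{2} = \left(-1 + 10 \left(-6 + \sqrt{-196}\right)\right)^{2} = \left(-1 + 10 \left(-6 + 14 i\right)\right)^{2} = \left(-1 - \left(60 - 140 i\right)\right)^{2} = \left(-61 + 140 i\right)^{2}$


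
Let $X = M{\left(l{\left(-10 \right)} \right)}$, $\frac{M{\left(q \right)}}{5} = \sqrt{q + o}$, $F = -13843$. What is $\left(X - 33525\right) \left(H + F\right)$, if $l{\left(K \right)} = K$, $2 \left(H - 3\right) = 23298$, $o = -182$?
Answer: $73453275 - 87640 i \sqrt{3} \approx 7.3453 \cdot 10^{7} - 1.518 \cdot 10^{5} i$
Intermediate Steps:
$H = 11652$ ($H = 3 + \frac{1}{2} \cdot 23298 = 3 + 11649 = 11652$)
$M{\left(q \right)} = 5 \sqrt{-182 + q}$ ($M{\left(q \right)} = 5 \sqrt{q - 182} = 5 \sqrt{-182 + q}$)
$X = 40 i \sqrt{3}$ ($X = 5 \sqrt{-182 - 10} = 5 \sqrt{-192} = 5 \cdot 8 i \sqrt{3} = 40 i \sqrt{3} \approx 69.282 i$)
$\left(X - 33525\right) \left(H + F\right) = \left(40 i \sqrt{3} - 33525\right) \left(11652 - 13843\right) = \left(-33525 + 40 i \sqrt{3}\right) \left(-2191\right) = 73453275 - 87640 i \sqrt{3}$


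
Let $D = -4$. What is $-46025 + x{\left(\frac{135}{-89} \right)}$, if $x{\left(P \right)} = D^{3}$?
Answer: $-46089$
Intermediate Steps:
$x{\left(P \right)} = -64$ ($x{\left(P \right)} = \left(-4\right)^{3} = -64$)
$-46025 + x{\left(\frac{135}{-89} \right)} = -46025 - 64 = -46089$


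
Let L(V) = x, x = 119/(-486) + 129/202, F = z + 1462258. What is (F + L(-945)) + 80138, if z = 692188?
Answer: 54843404776/24543 ≈ 2.2346e+6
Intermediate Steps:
F = 2154446 (F = 692188 + 1462258 = 2154446)
x = 9664/24543 (x = 119*(-1/486) + 129*(1/202) = -119/486 + 129/202 = 9664/24543 ≈ 0.39376)
L(V) = 9664/24543
(F + L(-945)) + 80138 = (2154446 + 9664/24543) + 80138 = 52876577842/24543 + 80138 = 54843404776/24543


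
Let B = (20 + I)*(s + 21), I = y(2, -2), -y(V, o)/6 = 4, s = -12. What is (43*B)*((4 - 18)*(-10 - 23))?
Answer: -715176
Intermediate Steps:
y(V, o) = -24 (y(V, o) = -6*4 = -24)
I = -24
B = -36 (B = (20 - 24)*(-12 + 21) = -4*9 = -36)
(43*B)*((4 - 18)*(-10 - 23)) = (43*(-36))*((4 - 18)*(-10 - 23)) = -(-21672)*(-33) = -1548*462 = -715176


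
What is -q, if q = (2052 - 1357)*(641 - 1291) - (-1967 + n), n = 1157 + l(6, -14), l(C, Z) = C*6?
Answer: 450976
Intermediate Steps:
l(C, Z) = 6*C
n = 1193 (n = 1157 + 6*6 = 1157 + 36 = 1193)
q = -450976 (q = (2052 - 1357)*(641 - 1291) - (-1967 + 1193) = 695*(-650) - 1*(-774) = -451750 + 774 = -450976)
-q = -1*(-450976) = 450976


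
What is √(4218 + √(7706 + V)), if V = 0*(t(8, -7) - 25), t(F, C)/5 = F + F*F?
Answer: √(4218 + √7706) ≈ 65.618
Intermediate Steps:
t(F, C) = 5*F + 5*F² (t(F, C) = 5*(F + F*F) = 5*(F + F²) = 5*F + 5*F²)
V = 0 (V = 0*(5*8*(1 + 8) - 25) = 0*(5*8*9 - 25) = 0*(360 - 25) = 0*335 = 0)
√(4218 + √(7706 + V)) = √(4218 + √(7706 + 0)) = √(4218 + √7706)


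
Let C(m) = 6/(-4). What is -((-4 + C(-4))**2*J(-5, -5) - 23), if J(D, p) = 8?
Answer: -219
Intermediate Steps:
C(m) = -3/2 (C(m) = 6*(-1/4) = -3/2)
-((-4 + C(-4))**2*J(-5, -5) - 23) = -((-4 - 3/2)**2*8 - 23) = -((-11/2)**2*8 - 23) = -((121/4)*8 - 23) = -(242 - 23) = -1*219 = -219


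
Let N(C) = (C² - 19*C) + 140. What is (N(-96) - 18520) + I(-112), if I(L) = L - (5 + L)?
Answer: -7345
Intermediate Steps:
I(L) = -5 (I(L) = L + (-5 - L) = -5)
N(C) = 140 + C² - 19*C
(N(-96) - 18520) + I(-112) = ((140 + (-96)² - 19*(-96)) - 18520) - 5 = ((140 + 9216 + 1824) - 18520) - 5 = (11180 - 18520) - 5 = -7340 - 5 = -7345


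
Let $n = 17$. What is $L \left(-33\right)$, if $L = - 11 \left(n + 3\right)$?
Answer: $7260$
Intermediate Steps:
$L = -220$ ($L = - 11 \left(17 + 3\right) = \left(-11\right) 20 = -220$)
$L \left(-33\right) = \left(-220\right) \left(-33\right) = 7260$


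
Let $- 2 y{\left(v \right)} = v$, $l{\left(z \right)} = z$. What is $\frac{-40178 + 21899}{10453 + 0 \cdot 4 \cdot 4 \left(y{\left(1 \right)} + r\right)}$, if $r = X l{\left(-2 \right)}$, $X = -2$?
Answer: $- \frac{18279}{10453} \approx -1.7487$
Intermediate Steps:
$y{\left(v \right)} = - \frac{v}{2}$
$r = 4$ ($r = \left(-2\right) \left(-2\right) = 4$)
$\frac{-40178 + 21899}{10453 + 0 \cdot 4 \cdot 4 \left(y{\left(1 \right)} + r\right)} = \frac{-40178 + 21899}{10453 + 0 \cdot 4 \cdot 4 \left(\left(- \frac{1}{2}\right) 1 + 4\right)} = - \frac{18279}{10453 + 0 \cdot 4 \left(- \frac{1}{2} + 4\right)} = - \frac{18279}{10453 + 0 \cdot \frac{7}{2}} = - \frac{18279}{10453 + 0} = - \frac{18279}{10453}$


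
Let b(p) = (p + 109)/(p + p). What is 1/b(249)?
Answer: 249/179 ≈ 1.3911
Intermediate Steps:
b(p) = (109 + p)/(2*p) (b(p) = (109 + p)/((2*p)) = (109 + p)*(1/(2*p)) = (109 + p)/(2*p))
1/b(249) = 1/((½)*(109 + 249)/249) = 1/((½)*(1/249)*358) = 1/(179/249) = 249/179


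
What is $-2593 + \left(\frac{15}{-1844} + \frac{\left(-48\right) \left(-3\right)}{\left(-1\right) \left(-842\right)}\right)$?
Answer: $- \frac{2012881679}{776324} \approx -2592.8$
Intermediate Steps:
$-2593 + \left(\frac{15}{-1844} + \frac{\left(-48\right) \left(-3\right)}{\left(-1\right) \left(-842\right)}\right) = -2593 + \left(15 \left(- \frac{1}{1844}\right) + \frac{144}{842}\right) = -2593 + \left(- \frac{15}{1844} + 144 \cdot \frac{1}{842}\right) = -2593 + \left(- \frac{15}{1844} + \frac{72}{421}\right) = -2593 + \frac{126453}{776324} = - \frac{2012881679}{776324}$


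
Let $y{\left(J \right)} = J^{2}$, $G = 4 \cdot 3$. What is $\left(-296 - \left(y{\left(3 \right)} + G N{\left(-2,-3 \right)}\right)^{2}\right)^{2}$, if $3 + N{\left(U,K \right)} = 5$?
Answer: $1918225$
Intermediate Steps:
$N{\left(U,K \right)} = 2$ ($N{\left(U,K \right)} = -3 + 5 = 2$)
$G = 12$
$\left(-296 - \left(y{\left(3 \right)} + G N{\left(-2,-3 \right)}\right)^{2}\right)^{2} = \left(-296 - \left(3^{2} + 12 \cdot 2\right)^{2}\right)^{2} = \left(-296 - \left(9 + 24\right)^{2}\right)^{2} = \left(-296 - 33^{2}\right)^{2} = \left(-296 - 1089\right)^{2} = \left(-1385\right)^{2} = 1918225$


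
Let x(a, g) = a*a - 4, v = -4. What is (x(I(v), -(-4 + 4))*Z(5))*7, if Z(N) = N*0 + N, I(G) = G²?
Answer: 8820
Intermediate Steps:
x(a, g) = -4 + a² (x(a, g) = a² - 4 = -4 + a²)
Z(N) = N (Z(N) = 0 + N = N)
(x(I(v), -(-4 + 4))*Z(5))*7 = ((-4 + ((-4)²)²)*5)*7 = ((-4 + 16²)*5)*7 = ((-4 + 256)*5)*7 = (252*5)*7 = 1260*7 = 8820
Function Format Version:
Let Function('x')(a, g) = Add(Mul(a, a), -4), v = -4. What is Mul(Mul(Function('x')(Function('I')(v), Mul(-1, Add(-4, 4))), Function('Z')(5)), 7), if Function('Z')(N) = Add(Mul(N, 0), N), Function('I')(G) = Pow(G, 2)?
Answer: 8820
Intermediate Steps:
Function('x')(a, g) = Add(-4, Pow(a, 2)) (Function('x')(a, g) = Add(Pow(a, 2), -4) = Add(-4, Pow(a, 2)))
Function('Z')(N) = N (Function('Z')(N) = Add(0, N) = N)
Mul(Mul(Function('x')(Function('I')(v), Mul(-1, Add(-4, 4))), Function('Z')(5)), 7) = Mul(Mul(Add(-4, Pow(Pow(-4, 2), 2)), 5), 7) = Mul(Mul(Add(-4, Pow(16, 2)), 5), 7) = Mul(Mul(Add(-4, 256), 5), 7) = Mul(Mul(252, 5), 7) = Mul(1260, 7) = 8820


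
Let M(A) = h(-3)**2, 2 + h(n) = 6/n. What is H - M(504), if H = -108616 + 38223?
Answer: -70409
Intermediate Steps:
h(n) = -2 + 6/n
M(A) = 16 (M(A) = (-2 + 6/(-3))**2 = (-2 + 6*(-1/3))**2 = (-2 - 2)**2 = (-4)**2 = 16)
H = -70393
H - M(504) = -70393 - 1*16 = -70393 - 16 = -70409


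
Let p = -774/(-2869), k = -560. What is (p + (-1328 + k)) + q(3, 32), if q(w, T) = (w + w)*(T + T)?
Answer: -4314202/2869 ≈ -1503.7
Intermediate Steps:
q(w, T) = 4*T*w (q(w, T) = (2*w)*(2*T) = 4*T*w)
p = 774/2869 (p = -774*(-1/2869) = 774/2869 ≈ 0.26978)
(p + (-1328 + k)) + q(3, 32) = (774/2869 + (-1328 - 560)) + 4*32*3 = (774/2869 - 1888) + 384 = -5415898/2869 + 384 = -4314202/2869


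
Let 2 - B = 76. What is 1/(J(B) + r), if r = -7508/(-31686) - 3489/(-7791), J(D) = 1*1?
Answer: 41144271/69318818 ≈ 0.59355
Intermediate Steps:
B = -74 (B = 2 - 1*76 = 2 - 76 = -74)
J(D) = 1
r = 28174547/41144271 (r = -7508*(-1/31686) - 3489*(-1/7791) = 3754/15843 + 1163/2597 = 28174547/41144271 ≈ 0.68477)
1/(J(B) + r) = 1/(1 + 28174547/41144271) = 1/(69318818/41144271) = 41144271/69318818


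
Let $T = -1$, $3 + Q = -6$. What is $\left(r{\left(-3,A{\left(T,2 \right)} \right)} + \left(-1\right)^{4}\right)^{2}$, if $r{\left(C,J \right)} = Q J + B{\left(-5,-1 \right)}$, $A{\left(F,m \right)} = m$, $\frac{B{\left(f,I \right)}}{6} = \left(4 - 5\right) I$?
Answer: $121$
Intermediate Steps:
$Q = -9$ ($Q = -3 - 6 = -9$)
$B{\left(f,I \right)} = - 6 I$ ($B{\left(f,I \right)} = 6 \left(4 - 5\right) I = 6 \left(- I\right) = - 6 I$)
$r{\left(C,J \right)} = 6 - 9 J$ ($r{\left(C,J \right)} = - 9 J - -6 = - 9 J + 6 = 6 - 9 J$)
$\left(r{\left(-3,A{\left(T,2 \right)} \right)} + \left(-1\right)^{4}\right)^{2} = \left(\left(6 - 18\right) + \left(-1\right)^{4}\right)^{2} = \left(\left(6 - 18\right) + 1\right)^{2} = \left(-12 + 1\right)^{2} = \left(-11\right)^{2} = 121$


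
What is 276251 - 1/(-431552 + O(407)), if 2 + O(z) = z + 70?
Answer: 119085452328/431077 ≈ 2.7625e+5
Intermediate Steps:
O(z) = 68 + z (O(z) = -2 + (z + 70) = -2 + (70 + z) = 68 + z)
276251 - 1/(-431552 + O(407)) = 276251 - 1/(-431552 + (68 + 407)) = 276251 - 1/(-431552 + 475) = 276251 - 1/(-431077) = 276251 - 1*(-1/431077) = 276251 + 1/431077 = 119085452328/431077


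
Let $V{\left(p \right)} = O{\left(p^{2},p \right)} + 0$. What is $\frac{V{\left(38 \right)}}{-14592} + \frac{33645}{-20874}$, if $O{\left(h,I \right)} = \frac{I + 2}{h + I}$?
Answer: $- \frac{15158031955}{9404321472} \approx -1.6118$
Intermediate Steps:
$O{\left(h,I \right)} = \frac{2 + I}{I + h}$
$V{\left(p \right)} = \frac{2 + p}{p + p^{2}}$ ($V{\left(p \right)} = \frac{2 + p}{p + p^{2}} + 0 = \frac{2 + p}{p + p^{2}}$)
$\frac{V{\left(38 \right)}}{-14592} + \frac{33645}{-20874} = \frac{\frac{1}{38} \frac{1}{1 + 38} \left(2 + 38\right)}{-14592} + \frac{33645}{-20874} = \frac{1}{38} \cdot \frac{1}{39} \cdot 40 \left(- \frac{1}{14592}\right) + 33645 \left(- \frac{1}{20874}\right) = \frac{1}{38} \cdot \frac{1}{39} \cdot 40 \left(- \frac{1}{14592}\right) - \frac{11215}{6958} = \frac{20}{741} \left(- \frac{1}{14592}\right) - \frac{11215}{6958} = - \frac{5}{2703168} - \frac{11215}{6958} = - \frac{15158031955}{9404321472}$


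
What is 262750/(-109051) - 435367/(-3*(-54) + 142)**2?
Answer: -71759510717/10078057216 ≈ -7.1204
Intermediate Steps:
262750/(-109051) - 435367/(-3*(-54) + 142)**2 = 262750*(-1/109051) - 435367/(162 + 142)**2 = -262750/109051 - 435367/(304**2) = -262750/109051 - 435367/92416 = -71759510717/10078057216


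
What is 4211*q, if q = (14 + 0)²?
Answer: 825356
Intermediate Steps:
q = 196 (q = 14² = 196)
4211*q = 4211*196 = 825356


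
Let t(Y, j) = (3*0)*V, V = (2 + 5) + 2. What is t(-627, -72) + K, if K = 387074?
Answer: 387074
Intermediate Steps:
V = 9 (V = 7 + 2 = 9)
t(Y, j) = 0 (t(Y, j) = (3*0)*9 = 0*9 = 0)
t(-627, -72) + K = 0 + 387074 = 387074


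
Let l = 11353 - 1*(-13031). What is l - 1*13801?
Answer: 10583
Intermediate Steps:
l = 24384 (l = 11353 + 13031 = 24384)
l - 1*13801 = 24384 - 1*13801 = 24384 - 13801 = 10583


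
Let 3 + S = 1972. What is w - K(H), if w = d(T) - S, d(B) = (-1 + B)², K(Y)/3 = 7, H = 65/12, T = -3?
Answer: -1974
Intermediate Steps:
S = 1969 (S = -3 + 1972 = 1969)
H = 65/12 (H = 65*(1/12) = 65/12 ≈ 5.4167)
K(Y) = 21 (K(Y) = 3*7 = 21)
w = -1953 (w = (-1 - 3)² - 1*1969 = (-4)² - 1969 = 16 - 1969 = -1953)
w - K(H) = -1953 - 1*21 = -1953 - 21 = -1974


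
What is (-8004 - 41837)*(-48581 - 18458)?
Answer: 3341290799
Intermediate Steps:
(-8004 - 41837)*(-48581 - 18458) = -49841*(-67039) = 3341290799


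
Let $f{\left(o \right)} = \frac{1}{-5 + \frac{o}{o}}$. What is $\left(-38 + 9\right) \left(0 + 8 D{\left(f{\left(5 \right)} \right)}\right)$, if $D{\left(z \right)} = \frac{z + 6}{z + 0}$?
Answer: $5336$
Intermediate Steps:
$f{\left(o \right)} = - \frac{1}{4}$ ($f{\left(o \right)} = \frac{1}{-5 + 1} = \frac{1}{-4} = - \frac{1}{4}$)
$D{\left(z \right)} = \frac{6 + z}{z}$
$\left(-38 + 9\right) \left(0 + 8 D{\left(f{\left(5 \right)} \right)}\right) = \left(-38 + 9\right) \left(0 + 8 \frac{6 - \frac{1}{4}}{- \frac{1}{4}}\right) = - 29 \left(0 + 8 \left(\left(-4\right) \frac{23}{4}\right)\right) = - 29 \left(0 + 8 \left(-23\right)\right) = - 29 \left(0 - 184\right) = \left(-29\right) \left(-184\right) = 5336$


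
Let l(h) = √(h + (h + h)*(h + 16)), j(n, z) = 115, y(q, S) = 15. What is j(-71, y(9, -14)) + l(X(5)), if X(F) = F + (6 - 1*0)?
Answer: 115 + 11*√5 ≈ 139.60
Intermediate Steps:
X(F) = 6 + F (X(F) = F + (6 + 0) = F + 6 = 6 + F)
l(h) = √(h + 2*h*(16 + h)) (l(h) = √(h + (2*h)*(16 + h)) = √(h + 2*h*(16 + h)))
j(-71, y(9, -14)) + l(X(5)) = 115 + √((6 + 5)*(33 + 2*(6 + 5))) = 115 + √(11*(33 + 2*11)) = 115 + √(11*(33 + 22)) = 115 + √(11*55) = 115 + √605 = 115 + 11*√5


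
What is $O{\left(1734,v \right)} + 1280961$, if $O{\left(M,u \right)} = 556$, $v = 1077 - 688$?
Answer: $1281517$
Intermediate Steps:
$v = 389$ ($v = 1077 - 688 = 389$)
$O{\left(1734,v \right)} + 1280961 = 556 + 1280961 = 1281517$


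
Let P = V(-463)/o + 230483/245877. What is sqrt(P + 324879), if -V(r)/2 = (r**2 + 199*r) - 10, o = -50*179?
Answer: 4*sqrt(983379840338193002922)/220059915 ≈ 570.01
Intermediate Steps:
o = -8950
V(r) = 20 - 398*r - 2*r**2 (V(r) = -2*((r**2 + 199*r) - 10) = -2*(-10 + r**2 + 199*r) = 20 - 398*r - 2*r**2)
P = 31082990119/1100299575 (P = (20 - 398*(-463) - 2*(-463)**2)/(-8950) + 230483/245877 = (20 + 184274 - 2*214369)*(-1/8950) + 230483*(1/245877) = (20 + 184274 - 428738)*(-1/8950) + 230483/245877 = -244444*(-1/8950) + 230483/245877 = 122222/4475 + 230483/245877 = 31082990119/1100299575 ≈ 28.250)
sqrt(P + 324879) = sqrt(31082990119/1100299575 + 324879) = sqrt(357495308616544/1100299575) = 4*sqrt(983379840338193002922)/220059915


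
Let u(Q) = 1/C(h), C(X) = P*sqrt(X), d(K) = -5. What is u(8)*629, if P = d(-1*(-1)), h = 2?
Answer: -629*sqrt(2)/10 ≈ -88.954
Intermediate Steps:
P = -5
C(X) = -5*sqrt(X)
u(Q) = -sqrt(2)/10 (u(Q) = 1/(-5*sqrt(2)) = -sqrt(2)/10)
u(8)*629 = -sqrt(2)/10*629 = -629*sqrt(2)/10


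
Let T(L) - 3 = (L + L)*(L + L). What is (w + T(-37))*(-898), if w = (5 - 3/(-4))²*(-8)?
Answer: -4682621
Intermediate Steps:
T(L) = 3 + 4*L² (T(L) = 3 + (L + L)*(L + L) = 3 + (2*L)*(2*L) = 3 + 4*L²)
w = -529/2 (w = (5 - 3*(-¼))²*(-8) = (5 + ¾)²*(-8) = (23/4)²*(-8) = (529/16)*(-8) = -529/2 ≈ -264.50)
(w + T(-37))*(-898) = (-529/2 + (3 + 4*(-37)²))*(-898) = (-529/2 + (3 + 4*1369))*(-898) = (-529/2 + (3 + 5476))*(-898) = (-529/2 + 5479)*(-898) = (10429/2)*(-898) = -4682621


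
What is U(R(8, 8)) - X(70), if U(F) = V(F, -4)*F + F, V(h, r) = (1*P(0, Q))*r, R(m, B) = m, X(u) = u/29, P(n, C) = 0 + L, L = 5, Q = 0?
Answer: -4478/29 ≈ -154.41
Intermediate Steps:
P(n, C) = 5 (P(n, C) = 0 + 5 = 5)
X(u) = u/29 (X(u) = u*(1/29) = u/29)
V(h, r) = 5*r (V(h, r) = (1*5)*r = 5*r)
U(F) = -19*F (U(F) = (5*(-4))*F + F = -20*F + F = -19*F)
U(R(8, 8)) - X(70) = -19*8 - 70/29 = -152 - 1*70/29 = -152 - 70/29 = -4478/29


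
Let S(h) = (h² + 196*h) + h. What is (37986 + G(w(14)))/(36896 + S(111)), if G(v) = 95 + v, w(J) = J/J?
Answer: 19041/35542 ≈ 0.53573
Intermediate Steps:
w(J) = 1
S(h) = h² + 197*h
(37986 + G(w(14)))/(36896 + S(111)) = (37986 + (95 + 1))/(36896 + 111*(197 + 111)) = (37986 + 96)/(36896 + 111*308) = 38082/(36896 + 34188) = 38082/71084 = 38082*(1/71084) = 19041/35542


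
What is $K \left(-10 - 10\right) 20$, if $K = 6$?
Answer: $-2400$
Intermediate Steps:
$K \left(-10 - 10\right) 20 = 6 \left(-10 - 10\right) 20 = 6 \left(-20\right) 20 = \left(-120\right) 20 = -2400$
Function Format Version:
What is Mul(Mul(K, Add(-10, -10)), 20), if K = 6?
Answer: -2400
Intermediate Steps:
Mul(Mul(K, Add(-10, -10)), 20) = Mul(Mul(6, Add(-10, -10)), 20) = Mul(Mul(6, -20), 20) = Mul(-120, 20) = -2400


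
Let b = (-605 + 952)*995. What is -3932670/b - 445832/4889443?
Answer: -3876499197658/337630707479 ≈ -11.481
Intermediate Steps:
b = 345265 (b = 347*995 = 345265)
-3932670/b - 445832/4889443 = -3932670/345265 - 445832/4889443 = -3932670*1/345265 - 445832*1/4889443 = -786534/69053 - 445832/4889443 = -3876499197658/337630707479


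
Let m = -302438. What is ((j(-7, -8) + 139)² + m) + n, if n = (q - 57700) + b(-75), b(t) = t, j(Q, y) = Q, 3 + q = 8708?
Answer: -334084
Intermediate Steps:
q = 8705 (q = -3 + 8708 = 8705)
n = -49070 (n = (8705 - 57700) - 75 = -48995 - 75 = -49070)
((j(-7, -8) + 139)² + m) + n = ((-7 + 139)² - 302438) - 49070 = (132² - 302438) - 49070 = (17424 - 302438) - 49070 = -285014 - 49070 = -334084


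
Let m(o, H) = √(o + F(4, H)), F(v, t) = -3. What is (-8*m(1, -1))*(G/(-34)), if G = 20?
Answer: 80*I*√2/17 ≈ 6.6551*I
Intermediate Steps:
m(o, H) = √(-3 + o) (m(o, H) = √(o - 3) = √(-3 + o))
(-8*m(1, -1))*(G/(-34)) = (-8*√(-3 + 1))*(20/(-34)) = (-8*I*√2)*(20*(-1/34)) = -8*I*√2*(-10/17) = 80*I*√2/17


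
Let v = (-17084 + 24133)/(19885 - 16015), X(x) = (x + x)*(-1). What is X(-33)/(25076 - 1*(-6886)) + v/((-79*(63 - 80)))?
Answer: 94721533/27686603070 ≈ 0.0034212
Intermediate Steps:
X(x) = -2*x (X(x) = (2*x)*(-1) = -2*x)
v = 7049/3870 ≈ 1.8214
X(-33)/(25076 - 1*(-6886)) + v/((-79*(63 - 80))) = (-2*(-33))/(25076 - 1*(-6886)) + 7049/(3870*((-79*(63 - 80)))) = 66/(25076 + 6886) + 7049/(3870*((-79*(-17)))) = 66/31962 + (7049/3870)/1343 = 66*(1/31962) + (7049/3870)*(1/1343) = 11/5327 + 7049/5197410 = 94721533/27686603070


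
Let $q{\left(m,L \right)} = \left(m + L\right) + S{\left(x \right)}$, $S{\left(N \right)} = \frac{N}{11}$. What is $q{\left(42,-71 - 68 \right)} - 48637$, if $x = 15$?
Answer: $- \frac{536059}{11} \approx -48733.0$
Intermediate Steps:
$S{\left(N \right)} = \frac{N}{11}$ ($S{\left(N \right)} = N \frac{1}{11} = \frac{N}{11}$)
$q{\left(m,L \right)} = \frac{15}{11} + L + m$ ($q{\left(m,L \right)} = \left(m + L\right) + \frac{1}{11} \cdot 15 = \left(L + m\right) + \frac{15}{11} = \frac{15}{11} + L + m$)
$q{\left(42,-71 - 68 \right)} - 48637 = \left(\frac{15}{11} - 139 + 42\right) - 48637 = - \frac{1052}{11} - 48637 = - \frac{536059}{11}$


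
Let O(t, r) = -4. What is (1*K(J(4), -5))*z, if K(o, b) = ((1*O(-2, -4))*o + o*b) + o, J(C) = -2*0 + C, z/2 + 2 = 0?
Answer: 128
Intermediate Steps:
z = -4 (z = -4 + 2*0 = -4 + 0 = -4)
J(C) = C (J(C) = 0 + C = C)
K(o, b) = -3*o + b*o (K(o, b) = ((1*(-4))*o + o*b) + o = (-4*o + b*o) + o = -3*o + b*o)
(1*K(J(4), -5))*z = (1*(4*(-3 - 5)))*(-4) = (1*(4*(-8)))*(-4) = (1*(-32))*(-4) = -32*(-4) = 128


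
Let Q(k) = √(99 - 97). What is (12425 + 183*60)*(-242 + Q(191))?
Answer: -5664010 + 23405*√2 ≈ -5.6309e+6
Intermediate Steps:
Q(k) = √2
(12425 + 183*60)*(-242 + Q(191)) = (12425 + 183*60)*(-242 + √2) = (12425 + 10980)*(-242 + √2) = 23405*(-242 + √2) = -5664010 + 23405*√2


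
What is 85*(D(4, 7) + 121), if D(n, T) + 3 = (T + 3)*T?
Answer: 15980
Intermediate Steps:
D(n, T) = -3 + T*(3 + T) (D(n, T) = -3 + (T + 3)*T = -3 + (3 + T)*T = -3 + T*(3 + T))
85*(D(4, 7) + 121) = 85*((-3 + 7² + 3*7) + 121) = 85*((-3 + 49 + 21) + 121) = 85*(67 + 121) = 85*188 = 15980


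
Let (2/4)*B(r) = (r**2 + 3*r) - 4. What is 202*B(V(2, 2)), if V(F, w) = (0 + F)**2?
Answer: 9696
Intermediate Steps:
V(F, w) = F**2
B(r) = -8 + 2*r**2 + 6*r (B(r) = 2*((r**2 + 3*r) - 4) = 2*(-4 + r**2 + 3*r) = -8 + 2*r**2 + 6*r)
202*B(V(2, 2)) = 202*(-8 + 2*(2**2)**2 + 6*2**2) = 202*(-8 + 2*4**2 + 6*4) = 202*(-8 + 2*16 + 24) = 202*(-8 + 32 + 24) = 202*48 = 9696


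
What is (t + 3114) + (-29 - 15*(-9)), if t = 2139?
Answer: 5359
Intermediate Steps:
(t + 3114) + (-29 - 15*(-9)) = (2139 + 3114) + (-29 - 15*(-9)) = 5253 + (-29 + 135) = 5253 + 106 = 5359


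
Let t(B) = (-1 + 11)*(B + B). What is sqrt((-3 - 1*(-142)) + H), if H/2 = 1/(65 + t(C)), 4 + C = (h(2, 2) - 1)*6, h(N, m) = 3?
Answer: sqrt(31277)/15 ≈ 11.790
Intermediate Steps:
C = 8 (C = -4 + (3 - 1)*6 = -4 + 2*6 = -4 + 12 = 8)
t(B) = 20*B (t(B) = 10*(2*B) = 20*B)
H = 2/225 (H = 2/(65 + 20*8) = 2/(65 + 160) = 2/225 ≈ 0.0088889)
sqrt((-3 - 1*(-142)) + H) = sqrt((-3 - 1*(-142)) + 2/225) = sqrt((-3 + 142) + 2/225) = sqrt(139 + 2/225) = sqrt(31277/225) = sqrt(31277)/15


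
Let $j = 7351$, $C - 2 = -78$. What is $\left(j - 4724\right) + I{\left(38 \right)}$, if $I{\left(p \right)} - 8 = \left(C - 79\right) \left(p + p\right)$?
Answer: $-9145$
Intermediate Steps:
$C = -76$ ($C = 2 - 78 = -76$)
$I{\left(p \right)} = 8 - 310 p$ ($I{\left(p \right)} = 8 + \left(-76 - 79\right) \left(p + p\right) = 8 - 155 \cdot 2 p = 8 - 310 p$)
$\left(j - 4724\right) + I{\left(38 \right)} = \left(7351 - 4724\right) + \left(8 - 11780\right) = 2627 + \left(8 - 11780\right) = 2627 - 11772 = -9145$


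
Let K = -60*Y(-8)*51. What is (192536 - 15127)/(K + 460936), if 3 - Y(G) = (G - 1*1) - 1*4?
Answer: 177409/411976 ≈ 0.43063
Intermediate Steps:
Y(G) = 8 - G (Y(G) = 3 - ((G - 1*1) - 1*4) = 3 - ((G - 1) - 4) = 3 - ((-1 + G) - 4) = 3 - (-5 + G) = 3 + (5 - G) = 8 - G)
K = -48960 (K = -60*(8 - 1*(-8))*51 = -60*(8 + 8)*51 = -60*16*51 = -960*51 = -48960)
(192536 - 15127)/(K + 460936) = (192536 - 15127)/(-48960 + 460936) = 177409/411976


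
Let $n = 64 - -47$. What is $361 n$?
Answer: $40071$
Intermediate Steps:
$n = 111$ ($n = 64 + 47 = 111$)
$361 n = 361 \cdot 111 = 40071$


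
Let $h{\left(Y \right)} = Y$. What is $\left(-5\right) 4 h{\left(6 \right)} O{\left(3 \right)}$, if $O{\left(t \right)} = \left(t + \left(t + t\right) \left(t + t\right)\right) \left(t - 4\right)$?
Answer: $4680$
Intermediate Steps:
$O{\left(t \right)} = \left(-4 + t\right) \left(t + 4 t^{2}\right)$ ($O{\left(t \right)} = \left(t + 2 t 2 t\right) \left(-4 + t\right) = \left(t + 4 t^{2}\right) \left(-4 + t\right) = \left(-4 + t\right) \left(t + 4 t^{2}\right)$)
$\left(-5\right) 4 h{\left(6 \right)} O{\left(3 \right)} = \left(-5\right) 4 \cdot 6 \cdot 3 \left(-4 - 45 + 4 \cdot 3^{2}\right) = \left(-20\right) 6 \cdot 3 \left(-4 - 45 + 4 \cdot 9\right) = - 120 \cdot 3 \left(-4 - 45 + 36\right) = - 120 \cdot 3 \left(-13\right) = \left(-120\right) \left(-39\right) = 4680$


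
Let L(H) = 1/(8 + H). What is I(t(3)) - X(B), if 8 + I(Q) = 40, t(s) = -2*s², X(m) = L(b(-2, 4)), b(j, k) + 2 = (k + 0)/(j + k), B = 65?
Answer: 255/8 ≈ 31.875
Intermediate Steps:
b(j, k) = -2 + k/(j + k) (b(j, k) = -2 + (k + 0)/(j + k) = -2 + k/(j + k))
X(m) = ⅛ (X(m) = 1/(8 + (-1*4 - 2*(-2))/(-2 + 4)) = 1/(8 + (-4 + 4)/2) = 1/(8 + (½)*0) = 1/(8 + 0) = 1/8 = ⅛)
I(Q) = 32 (I(Q) = -8 + 40 = 32)
I(t(3)) - X(B) = 32 - 1*⅛ = 32 - ⅛ = 255/8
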